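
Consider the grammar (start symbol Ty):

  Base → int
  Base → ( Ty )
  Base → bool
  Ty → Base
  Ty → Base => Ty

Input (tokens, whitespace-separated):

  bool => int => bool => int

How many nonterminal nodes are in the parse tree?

8

[Ty [Base bool] => [Ty [Base int] => [Ty [Base bool] => [Ty [Base int]]]]]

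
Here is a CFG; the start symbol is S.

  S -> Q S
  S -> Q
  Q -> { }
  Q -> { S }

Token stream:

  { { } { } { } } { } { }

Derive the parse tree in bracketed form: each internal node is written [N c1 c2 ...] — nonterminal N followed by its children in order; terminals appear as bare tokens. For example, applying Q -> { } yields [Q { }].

[S [Q { [S [Q { }] [S [Q { }] [S [Q { }]]]] }] [S [Q { }] [S [Q { }]]]]

S
Q S
{ S } S
{ Q S } S
{ { } S } S
{ { } Q S } S
{ { } { } S } S
{ { } { } Q } S
{ { } { } { } } S
{ { } { } { } } Q S
{ { } { } { } } { } S
{ { } { } { } } { } Q
{ { } { } { } } { } { }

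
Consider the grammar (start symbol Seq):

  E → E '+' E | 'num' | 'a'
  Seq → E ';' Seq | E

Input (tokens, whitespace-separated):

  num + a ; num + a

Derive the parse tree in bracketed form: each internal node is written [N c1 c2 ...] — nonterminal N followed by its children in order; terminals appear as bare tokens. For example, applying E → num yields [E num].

Seq
E ; Seq
E + E ; Seq
num + E ; Seq
num + a ; Seq
num + a ; E
num + a ; E + E
num + a ; num + E
num + a ; num + a

[Seq [E [E num] + [E a]] ; [Seq [E [E num] + [E a]]]]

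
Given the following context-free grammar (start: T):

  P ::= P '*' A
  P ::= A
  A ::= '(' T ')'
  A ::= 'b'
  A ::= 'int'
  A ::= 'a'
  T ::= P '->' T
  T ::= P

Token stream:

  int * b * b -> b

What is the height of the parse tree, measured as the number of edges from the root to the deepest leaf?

5

[T [P [P [P [A int]] * [A b]] * [A b]] -> [T [P [A b]]]]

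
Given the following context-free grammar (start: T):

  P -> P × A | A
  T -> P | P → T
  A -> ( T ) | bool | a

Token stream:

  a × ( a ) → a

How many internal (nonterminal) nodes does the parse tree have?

[T [P [P [A a]] × [A ( [T [P [A a]]] )]] → [T [P [A a]]]]

11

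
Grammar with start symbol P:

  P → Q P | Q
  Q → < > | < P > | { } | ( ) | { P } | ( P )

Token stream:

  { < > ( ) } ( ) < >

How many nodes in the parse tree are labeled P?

[P [Q { [P [Q < >] [P [Q ( )]]] }] [P [Q ( )] [P [Q < >]]]]

5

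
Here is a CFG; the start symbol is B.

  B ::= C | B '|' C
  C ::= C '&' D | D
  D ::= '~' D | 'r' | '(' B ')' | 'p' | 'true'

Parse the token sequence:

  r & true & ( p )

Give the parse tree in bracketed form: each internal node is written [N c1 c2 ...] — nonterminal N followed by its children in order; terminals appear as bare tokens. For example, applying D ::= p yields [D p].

[B [C [C [C [D r]] & [D true]] & [D ( [B [C [D p]]] )]]]

B
C
C & D
C & D & D
D & D & D
r & D & D
r & true & D
r & true & ( B )
r & true & ( C )
r & true & ( D )
r & true & ( p )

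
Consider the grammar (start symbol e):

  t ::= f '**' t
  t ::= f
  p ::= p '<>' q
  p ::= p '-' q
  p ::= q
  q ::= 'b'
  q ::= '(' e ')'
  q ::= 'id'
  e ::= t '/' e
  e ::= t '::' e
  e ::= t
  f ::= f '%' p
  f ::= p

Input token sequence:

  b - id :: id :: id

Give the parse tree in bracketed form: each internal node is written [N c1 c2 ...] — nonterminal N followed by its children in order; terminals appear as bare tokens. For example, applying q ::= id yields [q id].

e
t :: e
f :: e
p :: e
p - q :: e
q - q :: e
b - q :: e
b - id :: e
b - id :: t :: e
b - id :: f :: e
b - id :: p :: e
b - id :: q :: e
b - id :: id :: e
b - id :: id :: t
b - id :: id :: f
b - id :: id :: p
b - id :: id :: q
b - id :: id :: id

[e [t [f [p [p [q b]] - [q id]]]] :: [e [t [f [p [q id]]]] :: [e [t [f [p [q id]]]]]]]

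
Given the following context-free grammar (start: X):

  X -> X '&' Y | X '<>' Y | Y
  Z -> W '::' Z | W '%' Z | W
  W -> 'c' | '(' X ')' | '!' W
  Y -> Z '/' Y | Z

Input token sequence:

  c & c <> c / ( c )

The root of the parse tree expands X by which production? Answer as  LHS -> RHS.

X -> X '<>' Y

[X [X [X [Y [Z [W c]]]] & [Y [Z [W c]]]] <> [Y [Z [W c]] / [Y [Z [W ( [X [Y [Z [W c]]]] )]]]]]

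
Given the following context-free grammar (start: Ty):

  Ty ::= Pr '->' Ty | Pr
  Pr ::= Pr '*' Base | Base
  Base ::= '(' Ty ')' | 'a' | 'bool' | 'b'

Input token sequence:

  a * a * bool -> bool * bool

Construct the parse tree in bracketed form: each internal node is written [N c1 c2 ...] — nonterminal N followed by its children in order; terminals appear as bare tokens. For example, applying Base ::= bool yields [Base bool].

Ty
Pr -> Ty
Pr * Base -> Ty
Pr * Base * Base -> Ty
Base * Base * Base -> Ty
a * Base * Base -> Ty
a * a * Base -> Ty
a * a * bool -> Ty
a * a * bool -> Pr
a * a * bool -> Pr * Base
a * a * bool -> Base * Base
a * a * bool -> bool * Base
a * a * bool -> bool * bool

[Ty [Pr [Pr [Pr [Base a]] * [Base a]] * [Base bool]] -> [Ty [Pr [Pr [Base bool]] * [Base bool]]]]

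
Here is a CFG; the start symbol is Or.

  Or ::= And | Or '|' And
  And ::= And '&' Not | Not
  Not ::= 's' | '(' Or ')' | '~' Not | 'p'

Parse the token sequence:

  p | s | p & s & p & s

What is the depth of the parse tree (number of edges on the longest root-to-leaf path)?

6

[Or [Or [Or [And [Not p]]] | [And [Not s]]] | [And [And [And [And [Not p]] & [Not s]] & [Not p]] & [Not s]]]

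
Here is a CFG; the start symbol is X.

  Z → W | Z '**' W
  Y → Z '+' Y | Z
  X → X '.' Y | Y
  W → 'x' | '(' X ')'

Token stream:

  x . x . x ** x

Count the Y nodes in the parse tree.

3

[X [X [X [Y [Z [W x]]]] . [Y [Z [W x]]]] . [Y [Z [Z [W x]] ** [W x]]]]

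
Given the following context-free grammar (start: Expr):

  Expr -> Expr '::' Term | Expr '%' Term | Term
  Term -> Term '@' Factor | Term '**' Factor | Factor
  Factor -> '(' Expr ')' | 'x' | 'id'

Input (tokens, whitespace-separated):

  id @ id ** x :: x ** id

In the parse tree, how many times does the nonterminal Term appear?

[Expr [Expr [Term [Term [Term [Factor id]] @ [Factor id]] ** [Factor x]]] :: [Term [Term [Factor x]] ** [Factor id]]]

5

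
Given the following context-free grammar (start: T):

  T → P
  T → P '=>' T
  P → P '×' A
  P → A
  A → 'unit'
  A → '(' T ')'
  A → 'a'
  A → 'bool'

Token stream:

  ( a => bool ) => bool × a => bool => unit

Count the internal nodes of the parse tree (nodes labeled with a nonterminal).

20

[T [P [A ( [T [P [A a]] => [T [P [A bool]]]] )]] => [T [P [P [A bool]] × [A a]] => [T [P [A bool]] => [T [P [A unit]]]]]]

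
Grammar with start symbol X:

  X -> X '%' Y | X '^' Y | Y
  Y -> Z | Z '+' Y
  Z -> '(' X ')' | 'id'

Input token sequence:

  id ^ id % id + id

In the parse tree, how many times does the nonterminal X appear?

3

[X [X [X [Y [Z id]]] ^ [Y [Z id]]] % [Y [Z id] + [Y [Z id]]]]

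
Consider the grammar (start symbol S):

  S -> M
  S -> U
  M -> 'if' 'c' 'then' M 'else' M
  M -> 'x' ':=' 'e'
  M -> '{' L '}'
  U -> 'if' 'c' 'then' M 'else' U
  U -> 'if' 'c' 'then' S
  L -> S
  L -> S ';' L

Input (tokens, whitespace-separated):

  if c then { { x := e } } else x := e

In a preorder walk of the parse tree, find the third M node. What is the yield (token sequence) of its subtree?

[S [M if c then [M { [L [S [M { [L [S [M x := e]]] }]]] }] else [M x := e]]]

{ x := e }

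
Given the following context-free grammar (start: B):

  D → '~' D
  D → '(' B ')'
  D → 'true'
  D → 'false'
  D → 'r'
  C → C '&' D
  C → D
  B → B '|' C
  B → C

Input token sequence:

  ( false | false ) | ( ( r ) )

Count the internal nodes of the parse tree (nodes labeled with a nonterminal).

[B [B [C [D ( [B [B [C [D false]]] | [C [D false]]] )]]] | [C [D ( [B [C [D ( [B [C [D r]]] )]]] )]]]

18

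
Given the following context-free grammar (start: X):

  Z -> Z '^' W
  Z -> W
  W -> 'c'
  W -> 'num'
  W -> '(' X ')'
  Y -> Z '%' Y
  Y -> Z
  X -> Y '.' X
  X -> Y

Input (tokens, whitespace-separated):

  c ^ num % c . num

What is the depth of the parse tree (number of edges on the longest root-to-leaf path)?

[X [Y [Z [Z [W c]] ^ [W num]] % [Y [Z [W c]]]] . [X [Y [Z [W num]]]]]

5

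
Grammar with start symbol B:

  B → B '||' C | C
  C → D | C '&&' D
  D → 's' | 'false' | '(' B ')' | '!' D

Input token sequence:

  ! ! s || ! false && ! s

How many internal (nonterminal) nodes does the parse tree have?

12

[B [B [C [D ! [D ! [D s]]]]] || [C [C [D ! [D false]]] && [D ! [D s]]]]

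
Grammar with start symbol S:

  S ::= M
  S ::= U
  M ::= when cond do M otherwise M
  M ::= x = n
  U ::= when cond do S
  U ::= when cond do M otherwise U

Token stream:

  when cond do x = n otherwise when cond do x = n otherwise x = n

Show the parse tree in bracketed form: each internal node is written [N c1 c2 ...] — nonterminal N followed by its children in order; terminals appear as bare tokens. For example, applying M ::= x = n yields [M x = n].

[S [M when cond do [M x = n] otherwise [M when cond do [M x = n] otherwise [M x = n]]]]

S
M
when cond do M otherwise M
when cond do x = n otherwise M
when cond do x = n otherwise when cond do M otherwise M
when cond do x = n otherwise when cond do x = n otherwise M
when cond do x = n otherwise when cond do x = n otherwise x = n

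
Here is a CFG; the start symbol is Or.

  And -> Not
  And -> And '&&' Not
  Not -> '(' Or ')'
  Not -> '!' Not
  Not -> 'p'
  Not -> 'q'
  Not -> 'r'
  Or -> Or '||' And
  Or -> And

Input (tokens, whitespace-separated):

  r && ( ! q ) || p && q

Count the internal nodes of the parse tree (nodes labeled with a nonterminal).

14

[Or [Or [And [And [Not r]] && [Not ( [Or [And [Not ! [Not q]]]] )]]] || [And [And [Not p]] && [Not q]]]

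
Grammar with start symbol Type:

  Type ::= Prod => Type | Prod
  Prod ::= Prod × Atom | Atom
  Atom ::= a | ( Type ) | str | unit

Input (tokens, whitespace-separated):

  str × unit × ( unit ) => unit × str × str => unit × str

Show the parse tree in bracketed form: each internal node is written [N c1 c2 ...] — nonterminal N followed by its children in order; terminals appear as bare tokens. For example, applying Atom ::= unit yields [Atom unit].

[Type [Prod [Prod [Prod [Atom str]] × [Atom unit]] × [Atom ( [Type [Prod [Atom unit]]] )]] => [Type [Prod [Prod [Prod [Atom unit]] × [Atom str]] × [Atom str]] => [Type [Prod [Prod [Atom unit]] × [Atom str]]]]]

Type
Prod => Type
Prod × Atom => Type
Prod × Atom × Atom => Type
Atom × Atom × Atom => Type
str × Atom × Atom => Type
str × unit × Atom => Type
str × unit × ( Type ) => Type
str × unit × ( Prod ) => Type
str × unit × ( Atom ) => Type
str × unit × ( unit ) => Type
str × unit × ( unit ) => Prod => Type
str × unit × ( unit ) => Prod × Atom => Type
str × unit × ( unit ) => Prod × Atom × Atom => Type
str × unit × ( unit ) => Atom × Atom × Atom => Type
str × unit × ( unit ) => unit × Atom × Atom => Type
str × unit × ( unit ) => unit × str × Atom => Type
str × unit × ( unit ) => unit × str × str => Type
str × unit × ( unit ) => unit × str × str => Prod
str × unit × ( unit ) => unit × str × str => Prod × Atom
str × unit × ( unit ) => unit × str × str => Atom × Atom
str × unit × ( unit ) => unit × str × str => unit × Atom
str × unit × ( unit ) => unit × str × str => unit × str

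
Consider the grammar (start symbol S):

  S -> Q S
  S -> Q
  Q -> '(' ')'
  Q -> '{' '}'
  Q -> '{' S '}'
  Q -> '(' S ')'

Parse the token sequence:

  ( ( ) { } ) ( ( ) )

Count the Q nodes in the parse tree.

[S [Q ( [S [Q ( )] [S [Q { }]]] )] [S [Q ( [S [Q ( )]] )]]]

5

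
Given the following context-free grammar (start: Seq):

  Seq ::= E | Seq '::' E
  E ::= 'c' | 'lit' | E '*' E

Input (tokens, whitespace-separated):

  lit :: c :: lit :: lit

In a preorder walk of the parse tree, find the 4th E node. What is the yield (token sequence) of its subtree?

lit

[Seq [Seq [Seq [Seq [E lit]] :: [E c]] :: [E lit]] :: [E lit]]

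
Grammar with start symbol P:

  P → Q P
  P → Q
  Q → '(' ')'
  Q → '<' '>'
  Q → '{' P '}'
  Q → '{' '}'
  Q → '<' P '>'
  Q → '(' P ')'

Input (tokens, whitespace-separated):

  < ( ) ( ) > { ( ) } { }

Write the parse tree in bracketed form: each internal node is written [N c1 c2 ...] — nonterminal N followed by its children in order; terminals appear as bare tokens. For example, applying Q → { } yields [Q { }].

P
Q P
< P > P
< Q P > P
< ( ) P > P
< ( ) Q > P
< ( ) ( ) > P
< ( ) ( ) > Q P
< ( ) ( ) > { P } P
< ( ) ( ) > { Q } P
< ( ) ( ) > { ( ) } P
< ( ) ( ) > { ( ) } Q
< ( ) ( ) > { ( ) } { }

[P [Q < [P [Q ( )] [P [Q ( )]]] >] [P [Q { [P [Q ( )]] }] [P [Q { }]]]]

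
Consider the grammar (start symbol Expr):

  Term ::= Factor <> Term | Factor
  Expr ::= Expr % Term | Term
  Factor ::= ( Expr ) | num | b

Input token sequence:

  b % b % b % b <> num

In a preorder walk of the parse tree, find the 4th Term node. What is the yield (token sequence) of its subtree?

[Expr [Expr [Expr [Expr [Term [Factor b]]] % [Term [Factor b]]] % [Term [Factor b]]] % [Term [Factor b] <> [Term [Factor num]]]]

b <> num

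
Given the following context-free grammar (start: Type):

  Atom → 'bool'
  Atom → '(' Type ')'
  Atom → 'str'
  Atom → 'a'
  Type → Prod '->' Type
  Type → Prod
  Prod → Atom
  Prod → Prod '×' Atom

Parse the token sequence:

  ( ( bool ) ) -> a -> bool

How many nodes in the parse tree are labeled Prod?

[Type [Prod [Atom ( [Type [Prod [Atom ( [Type [Prod [Atom bool]]] )]]] )]] -> [Type [Prod [Atom a]] -> [Type [Prod [Atom bool]]]]]

5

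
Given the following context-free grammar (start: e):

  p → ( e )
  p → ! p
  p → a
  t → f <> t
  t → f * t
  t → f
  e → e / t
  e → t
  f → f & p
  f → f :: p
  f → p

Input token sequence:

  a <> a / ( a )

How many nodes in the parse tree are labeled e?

3

[e [e [t [f [p a]] <> [t [f [p a]]]]] / [t [f [p ( [e [t [f [p a]]]] )]]]]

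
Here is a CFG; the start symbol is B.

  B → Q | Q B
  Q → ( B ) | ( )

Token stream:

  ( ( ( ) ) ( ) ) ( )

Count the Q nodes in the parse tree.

5

[B [Q ( [B [Q ( [B [Q ( )]] )] [B [Q ( )]]] )] [B [Q ( )]]]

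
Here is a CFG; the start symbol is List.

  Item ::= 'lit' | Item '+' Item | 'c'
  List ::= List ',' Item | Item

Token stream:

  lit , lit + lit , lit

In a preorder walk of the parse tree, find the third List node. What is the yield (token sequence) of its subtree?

[List [List [List [Item lit]] , [Item [Item lit] + [Item lit]]] , [Item lit]]

lit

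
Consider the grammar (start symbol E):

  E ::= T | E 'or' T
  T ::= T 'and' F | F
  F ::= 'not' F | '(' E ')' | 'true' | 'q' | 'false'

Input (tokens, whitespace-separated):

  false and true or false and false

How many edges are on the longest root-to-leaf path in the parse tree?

[E [E [T [T [F false]] and [F true]]] or [T [T [F false]] and [F false]]]

5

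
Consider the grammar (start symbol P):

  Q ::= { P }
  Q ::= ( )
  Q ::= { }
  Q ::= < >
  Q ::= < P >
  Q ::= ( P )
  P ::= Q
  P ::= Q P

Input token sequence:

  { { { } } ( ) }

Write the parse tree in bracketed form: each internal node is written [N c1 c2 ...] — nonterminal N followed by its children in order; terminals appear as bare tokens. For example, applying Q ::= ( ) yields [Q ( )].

[P [Q { [P [Q { [P [Q { }]] }] [P [Q ( )]]] }]]

P
Q
{ P }
{ Q P }
{ { P } P }
{ { Q } P }
{ { { } } P }
{ { { } } Q }
{ { { } } ( ) }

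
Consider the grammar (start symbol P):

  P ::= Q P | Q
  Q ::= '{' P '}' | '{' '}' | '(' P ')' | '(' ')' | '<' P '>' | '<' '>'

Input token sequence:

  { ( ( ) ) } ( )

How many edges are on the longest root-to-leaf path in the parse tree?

[P [Q { [P [Q ( [P [Q ( )]] )]] }] [P [Q ( )]]]

6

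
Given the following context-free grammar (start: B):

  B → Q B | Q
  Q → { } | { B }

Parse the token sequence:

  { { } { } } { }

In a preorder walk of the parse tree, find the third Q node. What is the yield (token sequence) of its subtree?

{ }

[B [Q { [B [Q { }] [B [Q { }]]] }] [B [Q { }]]]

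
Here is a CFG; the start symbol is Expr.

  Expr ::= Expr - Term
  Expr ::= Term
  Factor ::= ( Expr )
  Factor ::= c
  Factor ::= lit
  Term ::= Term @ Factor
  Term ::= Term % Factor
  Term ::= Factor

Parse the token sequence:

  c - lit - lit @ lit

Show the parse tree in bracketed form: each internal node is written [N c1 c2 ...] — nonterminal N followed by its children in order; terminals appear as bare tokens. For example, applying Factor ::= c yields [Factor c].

[Expr [Expr [Expr [Term [Factor c]]] - [Term [Factor lit]]] - [Term [Term [Factor lit]] @ [Factor lit]]]

Expr
Expr - Term
Expr - Term - Term
Term - Term - Term
Factor - Term - Term
c - Term - Term
c - Factor - Term
c - lit - Term
c - lit - Term @ Factor
c - lit - Factor @ Factor
c - lit - lit @ Factor
c - lit - lit @ lit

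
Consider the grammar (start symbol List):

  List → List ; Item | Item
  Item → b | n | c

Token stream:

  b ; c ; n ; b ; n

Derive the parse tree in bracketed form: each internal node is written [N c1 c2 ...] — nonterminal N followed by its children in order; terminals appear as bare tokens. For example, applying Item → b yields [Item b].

[List [List [List [List [List [Item b]] ; [Item c]] ; [Item n]] ; [Item b]] ; [Item n]]

List
List ; Item
List ; Item ; Item
List ; Item ; Item ; Item
List ; Item ; Item ; Item ; Item
Item ; Item ; Item ; Item ; Item
b ; Item ; Item ; Item ; Item
b ; c ; Item ; Item ; Item
b ; c ; n ; Item ; Item
b ; c ; n ; b ; Item
b ; c ; n ; b ; n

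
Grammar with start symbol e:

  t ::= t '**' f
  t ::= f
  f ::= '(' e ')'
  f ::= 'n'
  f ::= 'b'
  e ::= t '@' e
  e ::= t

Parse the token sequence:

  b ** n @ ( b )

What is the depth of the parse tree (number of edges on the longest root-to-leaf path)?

7

[e [t [t [f b]] ** [f n]] @ [e [t [f ( [e [t [f b]]] )]]]]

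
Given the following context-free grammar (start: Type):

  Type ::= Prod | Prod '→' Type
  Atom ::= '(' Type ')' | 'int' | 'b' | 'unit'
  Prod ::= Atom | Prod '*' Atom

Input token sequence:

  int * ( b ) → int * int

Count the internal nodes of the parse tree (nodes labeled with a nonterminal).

13

[Type [Prod [Prod [Atom int]] * [Atom ( [Type [Prod [Atom b]]] )]] → [Type [Prod [Prod [Atom int]] * [Atom int]]]]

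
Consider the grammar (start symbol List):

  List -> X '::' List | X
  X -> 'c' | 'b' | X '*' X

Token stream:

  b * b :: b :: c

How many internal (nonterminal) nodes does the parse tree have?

8

[List [X [X b] * [X b]] :: [List [X b] :: [List [X c]]]]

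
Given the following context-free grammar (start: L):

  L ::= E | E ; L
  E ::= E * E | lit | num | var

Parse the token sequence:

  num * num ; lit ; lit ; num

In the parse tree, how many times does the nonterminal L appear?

4

[L [E [E num] * [E num]] ; [L [E lit] ; [L [E lit] ; [L [E num]]]]]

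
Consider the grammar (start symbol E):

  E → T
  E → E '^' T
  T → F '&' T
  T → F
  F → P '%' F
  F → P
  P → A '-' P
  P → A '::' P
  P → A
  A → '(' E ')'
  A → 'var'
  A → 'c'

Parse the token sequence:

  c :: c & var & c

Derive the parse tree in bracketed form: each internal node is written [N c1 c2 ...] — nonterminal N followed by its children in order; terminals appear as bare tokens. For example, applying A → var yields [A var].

[E [T [F [P [A c] :: [P [A c]]]] & [T [F [P [A var]]] & [T [F [P [A c]]]]]]]

E
T
F & T
P & T
A :: P & T
c :: P & T
c :: A & T
c :: c & T
c :: c & F & T
c :: c & P & T
c :: c & A & T
c :: c & var & T
c :: c & var & F
c :: c & var & P
c :: c & var & A
c :: c & var & c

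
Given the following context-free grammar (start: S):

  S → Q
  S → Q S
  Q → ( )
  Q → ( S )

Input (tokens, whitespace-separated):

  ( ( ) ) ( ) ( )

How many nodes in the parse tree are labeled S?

[S [Q ( [S [Q ( )]] )] [S [Q ( )] [S [Q ( )]]]]

4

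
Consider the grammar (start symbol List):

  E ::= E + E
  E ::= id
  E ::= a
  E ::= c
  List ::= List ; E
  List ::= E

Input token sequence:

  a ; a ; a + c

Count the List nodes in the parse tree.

3

[List [List [List [E a]] ; [E a]] ; [E [E a] + [E c]]]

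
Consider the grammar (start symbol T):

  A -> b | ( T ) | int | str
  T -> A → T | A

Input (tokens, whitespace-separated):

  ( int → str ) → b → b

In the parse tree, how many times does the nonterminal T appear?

[T [A ( [T [A int] → [T [A str]]] )] → [T [A b] → [T [A b]]]]

5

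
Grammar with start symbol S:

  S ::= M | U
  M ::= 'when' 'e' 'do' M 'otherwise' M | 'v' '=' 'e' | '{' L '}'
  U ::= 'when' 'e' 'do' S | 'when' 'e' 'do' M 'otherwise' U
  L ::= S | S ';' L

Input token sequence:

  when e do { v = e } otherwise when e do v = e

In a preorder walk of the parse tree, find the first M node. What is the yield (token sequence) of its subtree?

[S [U when e do [M { [L [S [M v = e]]] }] otherwise [U when e do [S [M v = e]]]]]

{ v = e }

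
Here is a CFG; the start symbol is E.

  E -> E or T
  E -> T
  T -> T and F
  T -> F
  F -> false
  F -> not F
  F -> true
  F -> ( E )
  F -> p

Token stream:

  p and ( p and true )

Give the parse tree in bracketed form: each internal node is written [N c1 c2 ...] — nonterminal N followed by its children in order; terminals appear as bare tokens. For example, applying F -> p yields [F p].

E
T
T and F
F and F
p and F
p and ( E )
p and ( T )
p and ( T and F )
p and ( F and F )
p and ( p and F )
p and ( p and true )

[E [T [T [F p]] and [F ( [E [T [T [F p]] and [F true]]] )]]]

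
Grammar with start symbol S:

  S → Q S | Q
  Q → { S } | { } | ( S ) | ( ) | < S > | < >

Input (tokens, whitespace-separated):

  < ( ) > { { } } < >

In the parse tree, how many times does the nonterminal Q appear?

[S [Q < [S [Q ( )]] >] [S [Q { [S [Q { }]] }] [S [Q < >]]]]

5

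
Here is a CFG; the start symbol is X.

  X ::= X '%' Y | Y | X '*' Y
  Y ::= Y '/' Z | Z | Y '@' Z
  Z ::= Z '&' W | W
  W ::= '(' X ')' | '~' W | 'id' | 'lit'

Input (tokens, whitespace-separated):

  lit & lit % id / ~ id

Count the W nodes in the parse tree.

[X [X [Y [Z [Z [W lit]] & [W lit]]]] % [Y [Y [Z [W id]]] / [Z [W ~ [W id]]]]]

5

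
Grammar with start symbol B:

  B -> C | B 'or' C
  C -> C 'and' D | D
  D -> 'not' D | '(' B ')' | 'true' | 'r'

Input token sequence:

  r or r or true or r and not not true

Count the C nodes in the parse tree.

[B [B [B [B [C [D r]]] or [C [D r]]] or [C [D true]]] or [C [C [D r]] and [D not [D not [D true]]]]]

5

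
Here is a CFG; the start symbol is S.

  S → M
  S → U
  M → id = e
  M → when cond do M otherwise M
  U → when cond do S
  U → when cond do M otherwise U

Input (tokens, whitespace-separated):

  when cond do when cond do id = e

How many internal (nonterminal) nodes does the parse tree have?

[S [U when cond do [S [U when cond do [S [M id = e]]]]]]

6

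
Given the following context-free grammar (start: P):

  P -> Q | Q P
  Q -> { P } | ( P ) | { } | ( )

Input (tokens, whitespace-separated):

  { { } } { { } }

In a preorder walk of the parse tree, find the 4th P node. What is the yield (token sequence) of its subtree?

[P [Q { [P [Q { }]] }] [P [Q { [P [Q { }]] }]]]

{ }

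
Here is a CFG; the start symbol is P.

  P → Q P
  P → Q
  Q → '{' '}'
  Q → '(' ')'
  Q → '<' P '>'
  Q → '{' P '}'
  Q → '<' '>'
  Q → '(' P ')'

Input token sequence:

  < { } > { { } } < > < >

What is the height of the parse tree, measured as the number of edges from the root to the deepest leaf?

[P [Q < [P [Q { }]] >] [P [Q { [P [Q { }]] }] [P [Q < >] [P [Q < >]]]]]

5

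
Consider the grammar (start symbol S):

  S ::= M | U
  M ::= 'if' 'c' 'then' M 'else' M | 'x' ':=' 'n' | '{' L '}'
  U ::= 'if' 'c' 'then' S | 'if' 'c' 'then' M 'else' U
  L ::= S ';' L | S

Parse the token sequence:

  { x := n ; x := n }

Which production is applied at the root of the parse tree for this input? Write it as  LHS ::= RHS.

[S [M { [L [S [M x := n]] ; [L [S [M x := n]]]] }]]

S ::= M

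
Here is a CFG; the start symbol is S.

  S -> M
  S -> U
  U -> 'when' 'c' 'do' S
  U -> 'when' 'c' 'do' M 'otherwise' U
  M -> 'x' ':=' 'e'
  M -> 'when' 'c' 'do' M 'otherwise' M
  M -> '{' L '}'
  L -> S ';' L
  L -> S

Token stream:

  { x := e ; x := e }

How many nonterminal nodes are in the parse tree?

[S [M { [L [S [M x := e]] ; [L [S [M x := e]]]] }]]

8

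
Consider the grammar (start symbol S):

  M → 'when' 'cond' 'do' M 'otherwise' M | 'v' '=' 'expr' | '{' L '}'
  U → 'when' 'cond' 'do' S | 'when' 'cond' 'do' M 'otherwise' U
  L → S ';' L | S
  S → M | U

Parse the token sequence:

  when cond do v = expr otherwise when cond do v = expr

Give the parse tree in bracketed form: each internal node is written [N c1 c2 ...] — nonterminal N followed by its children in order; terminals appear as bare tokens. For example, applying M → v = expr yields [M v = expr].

S
U
when cond do M otherwise U
when cond do v = expr otherwise U
when cond do v = expr otherwise when cond do S
when cond do v = expr otherwise when cond do M
when cond do v = expr otherwise when cond do v = expr

[S [U when cond do [M v = expr] otherwise [U when cond do [S [M v = expr]]]]]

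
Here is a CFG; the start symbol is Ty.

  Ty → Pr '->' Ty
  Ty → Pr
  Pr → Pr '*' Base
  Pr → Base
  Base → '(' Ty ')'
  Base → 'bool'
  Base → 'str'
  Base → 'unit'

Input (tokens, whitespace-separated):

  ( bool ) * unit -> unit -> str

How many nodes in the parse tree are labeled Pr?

[Ty [Pr [Pr [Base ( [Ty [Pr [Base bool]]] )]] * [Base unit]] -> [Ty [Pr [Base unit]] -> [Ty [Pr [Base str]]]]]

5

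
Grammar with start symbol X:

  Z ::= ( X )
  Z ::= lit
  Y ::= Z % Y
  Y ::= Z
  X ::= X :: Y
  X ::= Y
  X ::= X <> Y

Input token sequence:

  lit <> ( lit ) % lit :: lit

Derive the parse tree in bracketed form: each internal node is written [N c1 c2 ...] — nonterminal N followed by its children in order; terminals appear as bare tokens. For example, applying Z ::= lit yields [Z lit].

X
X :: Y
X <> Y :: Y
Y <> Y :: Y
Z <> Y :: Y
lit <> Y :: Y
lit <> Z % Y :: Y
lit <> ( X ) % Y :: Y
lit <> ( Y ) % Y :: Y
lit <> ( Z ) % Y :: Y
lit <> ( lit ) % Y :: Y
lit <> ( lit ) % Z :: Y
lit <> ( lit ) % lit :: Y
lit <> ( lit ) % lit :: Z
lit <> ( lit ) % lit :: lit

[X [X [X [Y [Z lit]]] <> [Y [Z ( [X [Y [Z lit]]] )] % [Y [Z lit]]]] :: [Y [Z lit]]]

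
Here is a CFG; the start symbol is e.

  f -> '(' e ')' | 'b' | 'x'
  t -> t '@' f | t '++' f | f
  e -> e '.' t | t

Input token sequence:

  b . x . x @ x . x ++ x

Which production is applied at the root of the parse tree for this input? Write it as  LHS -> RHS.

[e [e [e [e [t [f b]]] . [t [f x]]] . [t [t [f x]] @ [f x]]] . [t [t [f x]] ++ [f x]]]

e -> e '.' t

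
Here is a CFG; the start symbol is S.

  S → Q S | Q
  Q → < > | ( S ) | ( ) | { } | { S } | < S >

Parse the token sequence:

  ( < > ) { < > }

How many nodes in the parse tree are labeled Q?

4

[S [Q ( [S [Q < >]] )] [S [Q { [S [Q < >]] }]]]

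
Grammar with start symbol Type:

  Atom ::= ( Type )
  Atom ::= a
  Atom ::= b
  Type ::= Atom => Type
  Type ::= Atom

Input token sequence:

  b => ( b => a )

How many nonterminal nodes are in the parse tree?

8

[Type [Atom b] => [Type [Atom ( [Type [Atom b] => [Type [Atom a]]] )]]]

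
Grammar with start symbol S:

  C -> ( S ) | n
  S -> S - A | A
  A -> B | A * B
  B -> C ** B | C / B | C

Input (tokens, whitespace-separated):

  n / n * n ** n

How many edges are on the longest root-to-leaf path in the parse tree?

6

[S [A [A [B [C n] / [B [C n]]]] * [B [C n] ** [B [C n]]]]]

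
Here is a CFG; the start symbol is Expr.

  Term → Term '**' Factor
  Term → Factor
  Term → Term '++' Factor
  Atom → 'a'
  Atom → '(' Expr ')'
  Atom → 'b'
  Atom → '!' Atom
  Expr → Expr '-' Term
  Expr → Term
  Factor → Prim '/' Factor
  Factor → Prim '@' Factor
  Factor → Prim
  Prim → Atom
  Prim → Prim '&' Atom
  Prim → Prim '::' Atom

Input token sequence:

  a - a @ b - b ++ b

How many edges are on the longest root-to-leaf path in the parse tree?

7

[Expr [Expr [Expr [Term [Factor [Prim [Atom a]]]]] - [Term [Factor [Prim [Atom a]] @ [Factor [Prim [Atom b]]]]]] - [Term [Term [Factor [Prim [Atom b]]]] ++ [Factor [Prim [Atom b]]]]]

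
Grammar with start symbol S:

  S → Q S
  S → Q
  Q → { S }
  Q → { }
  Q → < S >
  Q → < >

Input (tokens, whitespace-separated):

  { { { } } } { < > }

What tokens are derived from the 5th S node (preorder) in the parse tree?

[S [Q { [S [Q { [S [Q { }]] }]] }] [S [Q { [S [Q < >]] }]]]

< >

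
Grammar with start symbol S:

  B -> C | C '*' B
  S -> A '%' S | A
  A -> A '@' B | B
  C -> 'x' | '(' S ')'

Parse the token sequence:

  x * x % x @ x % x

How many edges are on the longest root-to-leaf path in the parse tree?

6

[S [A [B [C x] * [B [C x]]]] % [S [A [A [B [C x]]] @ [B [C x]]] % [S [A [B [C x]]]]]]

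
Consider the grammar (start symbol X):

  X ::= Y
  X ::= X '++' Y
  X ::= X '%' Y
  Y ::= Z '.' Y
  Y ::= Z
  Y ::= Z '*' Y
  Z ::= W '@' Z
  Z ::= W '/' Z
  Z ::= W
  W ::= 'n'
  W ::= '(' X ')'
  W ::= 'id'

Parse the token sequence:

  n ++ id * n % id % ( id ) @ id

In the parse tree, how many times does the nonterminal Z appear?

[X [X [X [X [Y [Z [W n]]]] ++ [Y [Z [W id]] * [Y [Z [W n]]]]] % [Y [Z [W id]]]] % [Y [Z [W ( [X [Y [Z [W id]]]] )] @ [Z [W id]]]]]

7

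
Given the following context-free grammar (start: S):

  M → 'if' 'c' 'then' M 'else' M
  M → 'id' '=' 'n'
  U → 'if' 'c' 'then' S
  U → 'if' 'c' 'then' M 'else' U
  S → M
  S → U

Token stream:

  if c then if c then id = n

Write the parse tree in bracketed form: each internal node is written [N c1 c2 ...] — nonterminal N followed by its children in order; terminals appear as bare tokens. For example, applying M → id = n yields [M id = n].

S
U
if c then S
if c then U
if c then if c then S
if c then if c then M
if c then if c then id = n

[S [U if c then [S [U if c then [S [M id = n]]]]]]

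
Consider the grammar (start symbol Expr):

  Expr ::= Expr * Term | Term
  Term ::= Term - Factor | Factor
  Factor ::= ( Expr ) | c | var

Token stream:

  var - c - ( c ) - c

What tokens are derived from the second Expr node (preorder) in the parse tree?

c

[Expr [Term [Term [Term [Term [Factor var]] - [Factor c]] - [Factor ( [Expr [Term [Factor c]]] )]] - [Factor c]]]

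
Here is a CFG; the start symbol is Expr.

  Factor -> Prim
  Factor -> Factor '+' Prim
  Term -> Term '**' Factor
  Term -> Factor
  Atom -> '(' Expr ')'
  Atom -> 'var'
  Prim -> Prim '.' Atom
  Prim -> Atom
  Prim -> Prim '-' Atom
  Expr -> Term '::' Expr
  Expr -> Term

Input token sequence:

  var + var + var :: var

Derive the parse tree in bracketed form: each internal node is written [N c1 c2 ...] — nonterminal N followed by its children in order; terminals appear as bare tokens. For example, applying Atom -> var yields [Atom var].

[Expr [Term [Factor [Factor [Factor [Prim [Atom var]]] + [Prim [Atom var]]] + [Prim [Atom var]]]] :: [Expr [Term [Factor [Prim [Atom var]]]]]]

Expr
Term :: Expr
Factor :: Expr
Factor + Prim :: Expr
Factor + Prim + Prim :: Expr
Prim + Prim + Prim :: Expr
Atom + Prim + Prim :: Expr
var + Prim + Prim :: Expr
var + Atom + Prim :: Expr
var + var + Prim :: Expr
var + var + Atom :: Expr
var + var + var :: Expr
var + var + var :: Term
var + var + var :: Factor
var + var + var :: Prim
var + var + var :: Atom
var + var + var :: var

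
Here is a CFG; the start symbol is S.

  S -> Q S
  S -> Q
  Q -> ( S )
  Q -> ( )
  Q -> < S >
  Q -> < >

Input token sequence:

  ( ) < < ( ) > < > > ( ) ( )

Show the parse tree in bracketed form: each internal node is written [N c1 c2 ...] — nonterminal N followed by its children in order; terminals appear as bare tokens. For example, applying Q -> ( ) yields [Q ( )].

[S [Q ( )] [S [Q < [S [Q < [S [Q ( )]] >] [S [Q < >]]] >] [S [Q ( )] [S [Q ( )]]]]]

S
Q S
( ) S
( ) Q S
( ) < S > S
( ) < Q S > S
( ) < < S > S > S
( ) < < Q > S > S
( ) < < ( ) > S > S
( ) < < ( ) > Q > S
( ) < < ( ) > < > > S
( ) < < ( ) > < > > Q S
( ) < < ( ) > < > > ( ) S
( ) < < ( ) > < > > ( ) Q
( ) < < ( ) > < > > ( ) ( )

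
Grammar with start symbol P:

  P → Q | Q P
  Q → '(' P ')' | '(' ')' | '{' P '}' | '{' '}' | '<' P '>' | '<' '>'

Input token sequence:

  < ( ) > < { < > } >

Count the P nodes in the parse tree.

[P [Q < [P [Q ( )]] >] [P [Q < [P [Q { [P [Q < >]] }]] >]]]

5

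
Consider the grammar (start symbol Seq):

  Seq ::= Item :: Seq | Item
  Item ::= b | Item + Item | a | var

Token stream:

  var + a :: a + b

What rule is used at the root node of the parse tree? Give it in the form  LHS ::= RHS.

Seq ::= Item :: Seq

[Seq [Item [Item var] + [Item a]] :: [Seq [Item [Item a] + [Item b]]]]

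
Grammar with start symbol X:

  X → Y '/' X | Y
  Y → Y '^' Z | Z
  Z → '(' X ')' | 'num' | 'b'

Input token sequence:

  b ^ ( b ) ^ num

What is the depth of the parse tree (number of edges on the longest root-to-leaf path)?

7

[X [Y [Y [Y [Z b]] ^ [Z ( [X [Y [Z b]]] )]] ^ [Z num]]]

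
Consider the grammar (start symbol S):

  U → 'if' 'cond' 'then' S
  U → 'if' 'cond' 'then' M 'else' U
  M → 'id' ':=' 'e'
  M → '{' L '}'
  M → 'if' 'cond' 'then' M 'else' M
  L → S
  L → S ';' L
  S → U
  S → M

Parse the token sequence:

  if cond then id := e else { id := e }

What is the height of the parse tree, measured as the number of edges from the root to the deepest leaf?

[S [M if cond then [M id := e] else [M { [L [S [M id := e]]] }]]]

6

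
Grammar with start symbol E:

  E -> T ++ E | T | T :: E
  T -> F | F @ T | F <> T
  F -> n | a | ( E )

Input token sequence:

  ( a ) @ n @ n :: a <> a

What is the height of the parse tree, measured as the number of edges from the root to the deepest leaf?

[E [T [F ( [E [T [F a]]] )] @ [T [F n] @ [T [F n]]]] :: [E [T [F a] <> [T [F a]]]]]

6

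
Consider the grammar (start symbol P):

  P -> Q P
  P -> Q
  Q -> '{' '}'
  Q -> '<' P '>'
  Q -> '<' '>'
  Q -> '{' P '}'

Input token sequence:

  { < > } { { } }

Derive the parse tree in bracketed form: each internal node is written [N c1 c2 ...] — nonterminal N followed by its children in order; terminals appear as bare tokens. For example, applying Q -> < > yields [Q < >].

P
Q P
{ P } P
{ Q } P
{ < > } P
{ < > } Q
{ < > } { P }
{ < > } { Q }
{ < > } { { } }

[P [Q { [P [Q < >]] }] [P [Q { [P [Q { }]] }]]]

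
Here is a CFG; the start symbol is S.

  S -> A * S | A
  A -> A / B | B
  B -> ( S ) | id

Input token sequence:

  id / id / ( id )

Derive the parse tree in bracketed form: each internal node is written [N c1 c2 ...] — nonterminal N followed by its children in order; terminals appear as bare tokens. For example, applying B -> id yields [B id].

[S [A [A [A [B id]] / [B id]] / [B ( [S [A [B id]]] )]]]

S
A
A / B
A / B / B
B / B / B
id / B / B
id / id / B
id / id / ( S )
id / id / ( A )
id / id / ( B )
id / id / ( id )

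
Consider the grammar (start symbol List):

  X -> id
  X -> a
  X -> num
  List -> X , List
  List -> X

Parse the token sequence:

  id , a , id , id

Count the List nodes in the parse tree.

[List [X id] , [List [X a] , [List [X id] , [List [X id]]]]]

4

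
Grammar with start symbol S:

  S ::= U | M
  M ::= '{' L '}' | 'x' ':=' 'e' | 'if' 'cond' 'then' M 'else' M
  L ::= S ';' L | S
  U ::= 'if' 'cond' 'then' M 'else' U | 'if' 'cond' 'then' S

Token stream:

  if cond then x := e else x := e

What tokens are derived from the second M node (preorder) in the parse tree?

[S [M if cond then [M x := e] else [M x := e]]]

x := e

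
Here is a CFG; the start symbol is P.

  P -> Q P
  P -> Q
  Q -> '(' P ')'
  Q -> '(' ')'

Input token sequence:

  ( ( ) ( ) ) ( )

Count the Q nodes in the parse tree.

[P [Q ( [P [Q ( )] [P [Q ( )]]] )] [P [Q ( )]]]

4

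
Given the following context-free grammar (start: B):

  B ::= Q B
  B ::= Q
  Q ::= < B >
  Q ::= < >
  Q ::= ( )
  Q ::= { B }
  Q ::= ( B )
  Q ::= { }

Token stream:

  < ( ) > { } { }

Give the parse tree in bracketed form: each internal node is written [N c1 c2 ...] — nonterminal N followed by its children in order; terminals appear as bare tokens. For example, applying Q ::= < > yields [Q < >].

[B [Q < [B [Q ( )]] >] [B [Q { }] [B [Q { }]]]]

B
Q B
< B > B
< Q > B
< ( ) > B
< ( ) > Q B
< ( ) > { } B
< ( ) > { } Q
< ( ) > { } { }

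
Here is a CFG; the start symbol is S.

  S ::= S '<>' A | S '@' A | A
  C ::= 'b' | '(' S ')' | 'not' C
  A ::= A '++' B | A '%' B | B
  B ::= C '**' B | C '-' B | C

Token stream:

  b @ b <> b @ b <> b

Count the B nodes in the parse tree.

[S [S [S [S [S [A [B [C b]]]] @ [A [B [C b]]]] <> [A [B [C b]]]] @ [A [B [C b]]]] <> [A [B [C b]]]]

5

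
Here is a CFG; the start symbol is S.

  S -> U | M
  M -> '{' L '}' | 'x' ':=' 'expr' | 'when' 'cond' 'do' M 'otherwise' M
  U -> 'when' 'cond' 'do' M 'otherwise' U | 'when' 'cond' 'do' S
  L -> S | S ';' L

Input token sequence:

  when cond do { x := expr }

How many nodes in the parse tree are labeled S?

[S [U when cond do [S [M { [L [S [M x := expr]]] }]]]]

3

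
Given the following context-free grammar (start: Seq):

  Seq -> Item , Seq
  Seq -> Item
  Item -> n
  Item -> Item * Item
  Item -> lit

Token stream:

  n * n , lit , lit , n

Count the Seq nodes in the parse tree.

[Seq [Item [Item n] * [Item n]] , [Seq [Item lit] , [Seq [Item lit] , [Seq [Item n]]]]]

4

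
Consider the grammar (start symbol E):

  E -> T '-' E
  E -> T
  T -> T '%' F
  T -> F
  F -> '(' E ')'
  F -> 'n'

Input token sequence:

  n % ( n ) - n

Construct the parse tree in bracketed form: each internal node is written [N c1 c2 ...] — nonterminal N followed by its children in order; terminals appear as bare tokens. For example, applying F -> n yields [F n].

[E [T [T [F n]] % [F ( [E [T [F n]]] )]] - [E [T [F n]]]]

E
T - E
T % F - E
F % F - E
n % F - E
n % ( E ) - E
n % ( T ) - E
n % ( F ) - E
n % ( n ) - E
n % ( n ) - T
n % ( n ) - F
n % ( n ) - n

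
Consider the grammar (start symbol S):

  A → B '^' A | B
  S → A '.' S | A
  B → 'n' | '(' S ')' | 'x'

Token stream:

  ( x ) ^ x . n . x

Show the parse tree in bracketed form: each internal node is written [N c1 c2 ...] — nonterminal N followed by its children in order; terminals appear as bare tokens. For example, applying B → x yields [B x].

[S [A [B ( [S [A [B x]]] )] ^ [A [B x]]] . [S [A [B n]] . [S [A [B x]]]]]

S
A . S
B ^ A . S
( S ) ^ A . S
( A ) ^ A . S
( B ) ^ A . S
( x ) ^ A . S
( x ) ^ B . S
( x ) ^ x . S
( x ) ^ x . A . S
( x ) ^ x . B . S
( x ) ^ x . n . S
( x ) ^ x . n . A
( x ) ^ x . n . B
( x ) ^ x . n . x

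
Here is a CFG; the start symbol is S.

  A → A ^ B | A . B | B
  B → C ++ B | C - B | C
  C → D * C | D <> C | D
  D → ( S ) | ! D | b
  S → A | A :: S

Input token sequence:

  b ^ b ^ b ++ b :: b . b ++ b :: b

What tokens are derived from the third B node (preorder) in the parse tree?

b ++ b

[S [A [A [A [B [C [D b]]]] ^ [B [C [D b]]]] ^ [B [C [D b]] ++ [B [C [D b]]]]] :: [S [A [A [B [C [D b]]]] . [B [C [D b]] ++ [B [C [D b]]]]] :: [S [A [B [C [D b]]]]]]]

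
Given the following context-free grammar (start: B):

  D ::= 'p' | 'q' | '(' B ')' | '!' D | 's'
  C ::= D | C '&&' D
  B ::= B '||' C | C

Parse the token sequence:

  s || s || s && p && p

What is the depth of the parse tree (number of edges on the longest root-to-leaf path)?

[B [B [B [C [D s]]] || [C [D s]]] || [C [C [C [D s]] && [D p]] && [D p]]]

5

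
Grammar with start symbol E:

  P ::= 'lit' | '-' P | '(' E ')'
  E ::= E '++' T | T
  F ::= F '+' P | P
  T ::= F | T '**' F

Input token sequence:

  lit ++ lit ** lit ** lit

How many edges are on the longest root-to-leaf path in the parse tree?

6

[E [E [T [F [P lit]]]] ++ [T [T [T [F [P lit]]] ** [F [P lit]]] ** [F [P lit]]]]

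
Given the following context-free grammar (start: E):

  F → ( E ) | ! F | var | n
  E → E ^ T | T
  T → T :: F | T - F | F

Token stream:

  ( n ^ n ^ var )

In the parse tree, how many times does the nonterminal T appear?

4

[E [T [F ( [E [E [E [T [F n]]] ^ [T [F n]]] ^ [T [F var]]] )]]]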